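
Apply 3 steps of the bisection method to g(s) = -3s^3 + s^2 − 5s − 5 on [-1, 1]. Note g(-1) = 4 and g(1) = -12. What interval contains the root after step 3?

[-0.75, -0.5]

midpoint 0: g = -5 < 0 → [-1, 0]
midpoint -0.5: g = -1.875 < 0 → [-1, -0.5]
midpoint -0.75: g = 0.578125 > 0 → [-0.75, -0.5]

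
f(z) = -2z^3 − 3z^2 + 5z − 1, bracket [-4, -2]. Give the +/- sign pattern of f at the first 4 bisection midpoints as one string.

m = -3, f(m) = 11 (+); new bracket [-3, -2]
m = -2.5, f(m) = -1 (−); new bracket [-3, -2.5]
m = -2.75, f(m) = 4.15625 (+); new bracket [-2.75, -2.5]
m = -2.625, f(m) = 1.3789 (+); new bracket [-2.625, -2.5]

+-++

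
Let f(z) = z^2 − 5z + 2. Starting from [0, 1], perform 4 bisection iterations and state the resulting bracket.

f(0.5) = -0.25 < 0, so the root lies in [0, 0.5]
f(0.25) = 0.8125 > 0, so the root lies in [0.25, 0.5]
f(0.375) = 0.265625 > 0, so the root lies in [0.375, 0.5]
f(0.4375) = 0.0039 > 0, so the root lies in [0.4375, 0.5]

[0.4375, 0.5]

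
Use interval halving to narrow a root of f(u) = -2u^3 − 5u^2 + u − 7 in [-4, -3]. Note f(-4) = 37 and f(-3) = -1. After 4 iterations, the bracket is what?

m = -3.5, f(m) = 14 (+); new bracket [-3.5, -3]
m = -3.25, f(m) = 5.59375 (+); new bracket [-3.25, -3]
m = -3.125, f(m) = 2.082031 (+); new bracket [-3.125, -3]
m = -3.0625, f(m) = 0.4888 (+); new bracket [-3.0625, -3]

[-3.0625, -3]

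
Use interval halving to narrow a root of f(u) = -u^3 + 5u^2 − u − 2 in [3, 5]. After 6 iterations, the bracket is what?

u = 4 gives f = 10, positive; keep [4, 5]
u = 4.5 gives f = 3.625, positive; keep [4.5, 5]
u = 4.75 gives f = -1.109375, negative; keep [4.5, 4.75]
u = 4.625 gives f = 1.3965, positive; keep [4.625, 4.75]
u = 4.6875 gives f = 0.179, positive; keep [4.6875, 4.75]
u = 4.71875 gives f = -0.4563, negative; keep [4.6875, 4.71875]

[4.6875, 4.71875]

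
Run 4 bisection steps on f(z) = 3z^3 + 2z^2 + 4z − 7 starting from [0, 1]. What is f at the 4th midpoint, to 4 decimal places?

-0.8206

midpoint 0.5: f = -4.125 < 0 → [0.5, 1]
midpoint 0.75: f = -1.609375 < 0 → [0.75, 1]
midpoint 0.875: f = 0.041016 > 0 → [0.75, 0.875]
midpoint 0.8125: f = -0.8206 < 0 → [0.8125, 0.875]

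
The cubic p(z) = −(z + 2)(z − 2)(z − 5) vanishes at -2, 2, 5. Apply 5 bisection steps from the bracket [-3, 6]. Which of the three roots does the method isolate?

midpoint 1.5: p = -6.125 < 0 → [-3, 1.5]
midpoint -0.75: p = -19.765625 < 0 → [-3, -0.75]
midpoint -1.875: p = -3.330078 < 0 → [-3, -1.875]
midpoint -2.4375: p = 14.4392 > 0 → [-2.4375, -1.875]
midpoint -2.15625: p = 4.6474 > 0 → [-2.15625, -1.875]

-2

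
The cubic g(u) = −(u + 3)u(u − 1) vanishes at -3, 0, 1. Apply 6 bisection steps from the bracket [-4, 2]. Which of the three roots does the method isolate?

g(-1) = -4 < 0, so the root lies in [-4, -1]
g(-2.5) = -4.375 < 0, so the root lies in [-4, -2.5]
g(-3.25) = 3.453125 > 0, so the root lies in [-3.25, -2.5]
g(-2.875) = -1.3926 < 0, so the root lies in [-3.25, -2.875]
g(-3.0625) = 0.7776 > 0, so the root lies in [-3.0625, -2.875]
g(-2.96875) = -0.3682 < 0, so the root lies in [-3.0625, -2.96875]

-3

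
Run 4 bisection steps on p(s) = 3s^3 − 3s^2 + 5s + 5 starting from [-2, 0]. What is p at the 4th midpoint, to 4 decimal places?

s = -1 gives p = -6, negative; keep [-1, 0]
s = -0.5 gives p = 1.375, positive; keep [-1, -0.5]
s = -0.75 gives p = -1.703125, negative; keep [-0.75, -0.5]
s = -0.625 gives p = -0.0293, negative; keep [-0.625, -0.5]

-0.0293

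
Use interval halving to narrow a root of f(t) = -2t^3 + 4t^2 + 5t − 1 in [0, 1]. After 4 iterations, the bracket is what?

midpoint 0.5: f = 2.25 > 0 → [0, 0.5]
midpoint 0.25: f = 0.46875 > 0 → [0, 0.25]
midpoint 0.125: f = -0.316406 < 0 → [0.125, 0.25]
midpoint 0.1875: f = 0.0649 > 0 → [0.125, 0.1875]

[0.125, 0.1875]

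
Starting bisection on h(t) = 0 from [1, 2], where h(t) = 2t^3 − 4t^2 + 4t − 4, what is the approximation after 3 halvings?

t = 1.5 gives h = -0.25, negative; keep [1.5, 2]
t = 1.75 gives h = 1.46875, positive; keep [1.5, 1.75]
t = 1.625 gives h = 0.519531, positive; keep [1.5, 1.625]

1.625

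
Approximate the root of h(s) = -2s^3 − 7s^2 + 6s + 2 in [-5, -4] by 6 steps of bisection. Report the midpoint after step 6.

-4.171875

h(-4.5) = 15.5 > 0, so the root lies in [-4.5, -4]
h(-4.25) = 3.59375 > 0, so the root lies in [-4.25, -4]
h(-4.125) = -1.480469 < 0, so the root lies in [-4.25, -4.125]
h(-4.1875) = 0.9858 > 0, so the root lies in [-4.1875, -4.125]
h(-4.15625) = -0.2648 < 0, so the root lies in [-4.1875, -4.15625]
h(-4.171875) = 0.3561 > 0, so the root lies in [-4.171875, -4.15625]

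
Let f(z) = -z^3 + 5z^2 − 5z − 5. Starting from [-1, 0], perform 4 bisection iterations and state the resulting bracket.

[-0.625, -0.5625]

midpoint -0.5: f = -1.125 < 0 → [-1, -0.5]
midpoint -0.75: f = 1.984375 > 0 → [-0.75, -0.5]
midpoint -0.625: f = 0.322266 > 0 → [-0.625, -0.5]
midpoint -0.5625: f = -0.4275 < 0 → [-0.625, -0.5625]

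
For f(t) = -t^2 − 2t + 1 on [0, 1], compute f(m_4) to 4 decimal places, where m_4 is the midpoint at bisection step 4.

m = 0.5, f(m) = -0.25 (−); new bracket [0, 0.5]
m = 0.25, f(m) = 0.4375 (+); new bracket [0.25, 0.5]
m = 0.375, f(m) = 0.109375 (+); new bracket [0.375, 0.5]
m = 0.4375, f(m) = -0.0664 (−); new bracket [0.375, 0.4375]

-0.0664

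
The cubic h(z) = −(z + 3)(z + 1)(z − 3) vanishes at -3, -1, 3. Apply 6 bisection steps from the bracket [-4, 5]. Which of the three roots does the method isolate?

3

midpoint 0.5: h = 13.125 > 0 → [0.5, 5]
midpoint 2.75: h = 5.390625 > 0 → [2.75, 5]
midpoint 3.875: h = -29.326172 < 0 → [2.75, 3.875]
midpoint 3.3125: h = -8.5071 < 0 → [2.75, 3.3125]
midpoint 3.03125: h = -0.7598 < 0 → [2.75, 3.03125]
midpoint 2.890625: h = 2.5067 > 0 → [2.890625, 3.03125]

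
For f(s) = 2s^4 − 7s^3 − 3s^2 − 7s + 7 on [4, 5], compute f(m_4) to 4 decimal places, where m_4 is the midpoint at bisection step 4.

4.4788

f(4.5) = 97 > 0, so the root lies in [4, 4.5]
f(4.25) = 38.210938 > 0, so the root lies in [4, 4.25]
f(4.125) = 14.814941 > 0, so the root lies in [4, 4.125]
f(4.0625) = 4.4788 > 0, so the root lies in [4, 4.0625]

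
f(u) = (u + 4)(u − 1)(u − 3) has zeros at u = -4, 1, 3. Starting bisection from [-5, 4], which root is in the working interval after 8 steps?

f(-0.5) = 18.375 > 0, so the root lies in [-5, -0.5]
f(-2.75) = 26.953125 > 0, so the root lies in [-5, -2.75]
f(-3.875) = 4.189453 > 0, so the root lies in [-5, -3.875]
f(-4.4375) = -17.6931 < 0, so the root lies in [-4.4375, -3.875]
f(-4.15625) = -5.7655 < 0, so the root lies in [-4.15625, -3.875]
f(-4.015625) = -0.5498 < 0, so the root lies in [-4.015625, -3.875]
f(-3.9453125) = 1.8783 > 0, so the root lies in [-4.015625, -3.9453125]
f(-3.98046875) = 0.679 > 0, so the root lies in [-4.015625, -3.98046875]

-4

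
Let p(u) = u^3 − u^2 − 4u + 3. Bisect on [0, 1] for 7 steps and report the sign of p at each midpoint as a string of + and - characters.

+-++-++

p(0.5) = 0.875 > 0, so the root lies in [0.5, 1]
p(0.75) = -0.140625 < 0, so the root lies in [0.5, 0.75]
p(0.625) = 0.353516 > 0, so the root lies in [0.625, 0.75]
p(0.6875) = 0.1023 > 0, so the root lies in [0.6875, 0.75]
p(0.71875) = -0.0203 < 0, so the root lies in [0.6875, 0.71875]
p(0.703125) = 0.0407 > 0, so the root lies in [0.703125, 0.71875]
p(0.7109375) = 0.0101 > 0, so the root lies in [0.7109375, 0.71875]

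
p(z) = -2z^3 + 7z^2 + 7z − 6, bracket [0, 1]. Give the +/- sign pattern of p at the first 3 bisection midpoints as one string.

-++

p(0.5) = -1 < 0, so the root lies in [0.5, 1]
p(0.75) = 2.34375 > 0, so the root lies in [0.5, 0.75]
p(0.625) = 0.621094 > 0, so the root lies in [0.5, 0.625]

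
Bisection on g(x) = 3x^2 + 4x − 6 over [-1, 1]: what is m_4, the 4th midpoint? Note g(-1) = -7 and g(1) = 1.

0.875

g(0) = -6 < 0, so the root lies in [0, 1]
g(0.5) = -3.25 < 0, so the root lies in [0.5, 1]
g(0.75) = -1.3125 < 0, so the root lies in [0.75, 1]
g(0.875) = -0.2031 < 0, so the root lies in [0.875, 1]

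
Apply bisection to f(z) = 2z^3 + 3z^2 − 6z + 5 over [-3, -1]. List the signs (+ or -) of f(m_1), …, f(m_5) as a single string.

m = -2, f(m) = 13 (+); new bracket [-3, -2]
m = -2.5, f(m) = 7.5 (+); new bracket [-3, -2.5]
m = -2.75, f(m) = 2.59375 (+); new bracket [-3, -2.75]
m = -2.875, f(m) = -0.4805 (−); new bracket [-2.875, -2.75]
m = -2.8125, f(m) = 1.1108 (+); new bracket [-2.875, -2.8125]

+++-+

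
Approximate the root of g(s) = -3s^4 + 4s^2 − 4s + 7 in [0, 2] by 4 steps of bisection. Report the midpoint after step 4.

1.375

g(1) = 4 > 0, so the root lies in [1, 2]
g(1.5) = -5.1875 < 0, so the root lies in [1, 1.5]
g(1.25) = 0.925781 > 0, so the root lies in [1.25, 1.5]
g(1.375) = -1.6609 < 0, so the root lies in [1.25, 1.375]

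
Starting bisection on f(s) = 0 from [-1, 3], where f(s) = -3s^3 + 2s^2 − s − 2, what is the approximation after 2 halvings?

s = 1 gives f = -4, negative; keep [-1, 1]
s = 0 gives f = -2, negative; keep [-1, 0]

0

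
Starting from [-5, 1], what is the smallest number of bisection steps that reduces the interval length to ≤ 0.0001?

Width after n steps is 6/2^n. Need 2^n ≥ 6/0.0001 = 60000.
2^15 = 32768 < 60000 ≤ 2^16 = 65536, so n = 16.

16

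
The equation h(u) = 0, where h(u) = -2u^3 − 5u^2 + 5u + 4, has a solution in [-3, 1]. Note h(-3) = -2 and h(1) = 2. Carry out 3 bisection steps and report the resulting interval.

u = -1 gives h = -4, negative; keep [-1, 1]
u = 0 gives h = 4, positive; keep [-1, 0]
u = -0.5 gives h = 0.5, positive; keep [-1, -0.5]

[-1, -0.5]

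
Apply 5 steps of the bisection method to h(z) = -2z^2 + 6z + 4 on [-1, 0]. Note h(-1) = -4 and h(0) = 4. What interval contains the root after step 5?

midpoint -0.5: h = 0.5 > 0 → [-1, -0.5]
midpoint -0.75: h = -1.625 < 0 → [-0.75, -0.5]
midpoint -0.625: h = -0.53125 < 0 → [-0.625, -0.5]
midpoint -0.5625: h = -0.0078 < 0 → [-0.5625, -0.5]
midpoint -0.53125: h = 0.248 > 0 → [-0.5625, -0.53125]

[-0.5625, -0.53125]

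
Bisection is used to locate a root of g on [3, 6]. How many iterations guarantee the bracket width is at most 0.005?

10

Width after n steps is 3/2^n. Need 2^n ≥ 3/0.005 = 600.
2^9 = 512 < 600 ≤ 2^10 = 1024, so n = 10.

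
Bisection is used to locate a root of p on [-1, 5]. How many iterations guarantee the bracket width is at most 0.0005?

Width after n steps is 6/2^n. Need 2^n ≥ 6/0.0005 = 12000.
2^13 = 8192 < 12000 ≤ 2^14 = 16384, so n = 14.

14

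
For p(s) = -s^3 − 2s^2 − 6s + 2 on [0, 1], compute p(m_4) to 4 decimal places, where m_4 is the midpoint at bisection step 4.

midpoint 0.5: p = -1.625 < 0 → [0, 0.5]
midpoint 0.25: p = 0.359375 > 0 → [0.25, 0.5]
midpoint 0.375: p = -0.583984 < 0 → [0.25, 0.375]
midpoint 0.3125: p = -0.1008 < 0 → [0.25, 0.3125]

-0.1008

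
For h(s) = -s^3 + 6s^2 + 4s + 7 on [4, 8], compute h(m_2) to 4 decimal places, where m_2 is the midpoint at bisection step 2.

h(6) = 31 > 0, so the root lies in [6, 8]
h(7) = -14 < 0, so the root lies in [6, 7]

-14.0000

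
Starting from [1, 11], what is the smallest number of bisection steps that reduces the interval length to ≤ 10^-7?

27

Width after n steps is 10/2^n. Need 2^n ≥ 10/10^-7 = 100000000.
2^26 = 67108864 < 100000000 ≤ 2^27 = 134217728, so n = 27.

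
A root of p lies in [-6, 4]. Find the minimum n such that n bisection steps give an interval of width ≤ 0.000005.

Width after n steps is 10/2^n. Need 2^n ≥ 10/0.000005 = 2000000.
2^20 = 1048576 < 2000000 ≤ 2^21 = 2097152, so n = 21.

21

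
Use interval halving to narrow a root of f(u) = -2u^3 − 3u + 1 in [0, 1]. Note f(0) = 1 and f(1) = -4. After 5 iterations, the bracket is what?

midpoint 0.5: f = -0.75 < 0 → [0, 0.5]
midpoint 0.25: f = 0.21875 > 0 → [0.25, 0.5]
midpoint 0.375: f = -0.230469 < 0 → [0.25, 0.375]
midpoint 0.3125: f = 0.0015 > 0 → [0.3125, 0.375]
midpoint 0.34375: f = -0.1125 < 0 → [0.3125, 0.34375]

[0.3125, 0.34375]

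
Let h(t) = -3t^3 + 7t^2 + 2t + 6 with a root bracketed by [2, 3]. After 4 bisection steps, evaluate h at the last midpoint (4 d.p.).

midpoint 2.5: h = 7.875 > 0 → [2.5, 3]
midpoint 2.75: h = 2.046875 > 0 → [2.75, 3]
midpoint 2.875: h = -1.681641 < 0 → [2.75, 2.875]
midpoint 2.8125: h = 0.2542 > 0 → [2.8125, 2.875]

0.2542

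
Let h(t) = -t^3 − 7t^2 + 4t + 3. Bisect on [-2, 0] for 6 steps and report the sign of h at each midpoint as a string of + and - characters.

m = -1, h(m) = -7 (−); new bracket [-1, 0]
m = -0.5, h(m) = -0.625 (−); new bracket [-0.5, 0]
m = -0.25, h(m) = 1.578125 (+); new bracket [-0.5, -0.25]
m = -0.375, h(m) = 0.5684 (+); new bracket [-0.5, -0.375]
m = -0.4375, h(m) = -0.0061 (−); new bracket [-0.4375, -0.375]
m = -0.40625, h(m) = 0.2868 (+); new bracket [-0.4375, -0.40625]

--++-+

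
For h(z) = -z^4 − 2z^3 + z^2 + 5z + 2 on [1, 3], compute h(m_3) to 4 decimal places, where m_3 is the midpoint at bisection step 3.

3.4648

z = 2 gives h = -16, negative; keep [1, 2]
z = 1.5 gives h = -0.0625, negative; keep [1, 1.5]
z = 1.25 gives h = 3.464844, positive; keep [1.25, 1.5]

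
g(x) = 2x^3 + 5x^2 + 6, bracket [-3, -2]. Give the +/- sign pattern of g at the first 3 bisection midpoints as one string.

midpoint -2.5: g = 6 > 0 → [-3, -2.5]
midpoint -2.75: g = 2.21875 > 0 → [-3, -2.75]
midpoint -2.875: g = -0.199219 < 0 → [-2.875, -2.75]

++-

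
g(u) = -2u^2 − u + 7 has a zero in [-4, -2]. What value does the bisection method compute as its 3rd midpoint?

-2.25

g(-3) = -8 < 0, so the root lies in [-3, -2]
g(-2.5) = -3 < 0, so the root lies in [-2.5, -2]
g(-2.25) = -0.875 < 0, so the root lies in [-2.25, -2]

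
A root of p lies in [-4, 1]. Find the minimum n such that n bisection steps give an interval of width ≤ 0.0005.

14

Width after n steps is 5/2^n. Need 2^n ≥ 5/0.0005 = 10000.
2^13 = 8192 < 10000 ≤ 2^14 = 16384, so n = 14.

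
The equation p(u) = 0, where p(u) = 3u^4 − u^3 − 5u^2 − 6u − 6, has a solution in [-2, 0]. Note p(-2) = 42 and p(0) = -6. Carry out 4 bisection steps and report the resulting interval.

[-1.125, -1]

u = -1 gives p = -1, negative; keep [-2, -1]
u = -1.5 gives p = 10.3125, positive; keep [-1.5, -1]
u = -1.25 gives p = 2.964844, positive; keep [-1.25, -1]
u = -1.125 gives p = 0.6511, positive; keep [-1.125, -1]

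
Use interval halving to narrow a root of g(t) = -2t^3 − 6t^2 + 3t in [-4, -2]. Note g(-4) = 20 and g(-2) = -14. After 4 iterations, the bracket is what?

g(-3) = -9 < 0, so the root lies in [-4, -3]
g(-3.5) = 1.75 > 0, so the root lies in [-3.5, -3]
g(-3.25) = -4.46875 < 0, so the root lies in [-3.5, -3.25]
g(-3.375) = -1.582 < 0, so the root lies in [-3.5, -3.375]

[-3.5, -3.375]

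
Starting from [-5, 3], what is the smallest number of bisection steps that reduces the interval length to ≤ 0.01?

Width after n steps is 8/2^n. Need 2^n ≥ 8/0.01 = 800.
2^9 = 512 < 800 ≤ 2^10 = 1024, so n = 10.

10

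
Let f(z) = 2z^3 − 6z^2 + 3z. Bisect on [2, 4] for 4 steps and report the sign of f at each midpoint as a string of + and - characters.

f(3) = 9 > 0, so the root lies in [2, 3]
f(2.5) = 1.25 > 0, so the root lies in [2, 2.5]
f(2.25) = -0.84375 < 0, so the root lies in [2.25, 2.5]
f(2.375) = 0.0742 > 0, so the root lies in [2.25, 2.375]

++-+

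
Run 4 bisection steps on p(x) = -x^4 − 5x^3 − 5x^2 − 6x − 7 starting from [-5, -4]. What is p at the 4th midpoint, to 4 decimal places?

x = -4.5 gives p = -35.6875, negative; keep [-4.5, -4]
x = -4.25 gives p = -14.238281, negative; keep [-4.25, -4]
x = -4.125 gives p = -5.912354, negative; keep [-4.125, -4]
x = -4.0625 gives p = -2.2879, negative; keep [-4.0625, -4]

-2.2879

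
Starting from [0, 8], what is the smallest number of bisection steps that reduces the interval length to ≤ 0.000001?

23

Width after n steps is 8/2^n. Need 2^n ≥ 8/0.000001 = 8000000.
2^22 = 4194304 < 8000000 ≤ 2^23 = 8388608, so n = 23.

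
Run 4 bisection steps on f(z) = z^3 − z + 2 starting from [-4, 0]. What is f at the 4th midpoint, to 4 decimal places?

f(-2) = -4 < 0, so the root lies in [-2, 0]
f(-1) = 2 > 0, so the root lies in [-2, -1]
f(-1.5) = 0.125 > 0, so the root lies in [-2, -1.5]
f(-1.75) = -1.6094 < 0, so the root lies in [-1.75, -1.5]

-1.6094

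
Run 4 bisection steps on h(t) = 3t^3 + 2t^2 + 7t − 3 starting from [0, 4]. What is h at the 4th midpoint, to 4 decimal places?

-1.0781

m = 2, h(m) = 43 (+); new bracket [0, 2]
m = 1, h(m) = 9 (+); new bracket [0, 1]
m = 0.5, h(m) = 1.375 (+); new bracket [0, 0.5]
m = 0.25, h(m) = -1.0781 (−); new bracket [0.25, 0.5]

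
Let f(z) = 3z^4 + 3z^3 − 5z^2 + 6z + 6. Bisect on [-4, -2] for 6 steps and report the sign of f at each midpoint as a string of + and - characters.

midpoint -3: f = 105 > 0 → [-3, -2]
midpoint -2.5: f = 30.0625 > 0 → [-2.5, -2]
midpoint -2.25: f = 9.902344 > 0 → [-2.25, -2]
midpoint -2.125: f = 3.0574 > 0 → [-2.125, -2]
midpoint -2.0625: f = 0.3216 > 0 → [-2.0625, -2]
midpoint -2.03125: f = -0.889 < 0 → [-2.0625, -2.03125]

+++++-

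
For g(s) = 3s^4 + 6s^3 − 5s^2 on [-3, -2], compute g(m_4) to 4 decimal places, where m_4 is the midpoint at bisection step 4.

3.9217

m = -2.5, g(m) = -7.8125 (−); new bracket [-3, -2.5]
m = -2.75, g(m) = 8.980469 (+); new bracket [-2.75, -2.5]
m = -2.625, g(m) = -0.53833 (−); new bracket [-2.75, -2.625]
m = -2.6875, g(m) = 3.9217 (+); new bracket [-2.6875, -2.625]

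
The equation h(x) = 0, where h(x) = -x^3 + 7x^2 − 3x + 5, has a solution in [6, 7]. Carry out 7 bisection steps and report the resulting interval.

[6.65625, 6.6640625]

x = 6.5 gives h = 6.625, positive; keep [6.5, 7]
x = 6.75 gives h = -3.859375, negative; keep [6.5, 6.75]
x = 6.625 gives h = 1.583984, positive; keep [6.625, 6.75]
x = 6.6875 gives h = -1.0867, negative; keep [6.625, 6.6875]
x = 6.65625 gives h = 0.2613, positive; keep [6.65625, 6.6875]
x = 6.671875 gives h = -0.4095, negative; keep [6.65625, 6.671875]
x = 6.6640625 gives h = -0.0733, negative; keep [6.65625, 6.6640625]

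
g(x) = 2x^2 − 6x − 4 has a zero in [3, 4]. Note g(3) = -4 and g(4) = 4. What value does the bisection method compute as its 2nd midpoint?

3.75

x = 3.5 gives g = -0.5, negative; keep [3.5, 4]
x = 3.75 gives g = 1.625, positive; keep [3.5, 3.75]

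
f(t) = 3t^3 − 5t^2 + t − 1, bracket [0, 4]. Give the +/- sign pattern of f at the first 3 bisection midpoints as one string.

t = 2 gives f = 5, positive; keep [0, 2]
t = 1 gives f = -2, negative; keep [1, 2]
t = 1.5 gives f = -0.625, negative; keep [1.5, 2]

+--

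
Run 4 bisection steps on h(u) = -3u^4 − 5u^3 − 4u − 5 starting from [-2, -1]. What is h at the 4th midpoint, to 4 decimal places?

-0.3550

u = -1.5 gives h = 2.6875, positive; keep [-2, -1.5]
u = -1.75 gives h = 0.660156, positive; keep [-2, -1.75]
u = -1.875 gives h = -1.619873, negative; keep [-1.875, -1.75]
u = -1.8125 gives h = -0.355, negative; keep [-1.8125, -1.75]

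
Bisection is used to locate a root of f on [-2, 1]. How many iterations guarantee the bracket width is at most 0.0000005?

23

Width after n steps is 3/2^n. Need 2^n ≥ 3/0.0000005 = 6000000.
2^22 = 4194304 < 6000000 ≤ 2^23 = 8388608, so n = 23.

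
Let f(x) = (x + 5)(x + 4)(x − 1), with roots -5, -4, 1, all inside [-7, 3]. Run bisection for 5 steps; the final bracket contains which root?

x = -2 gives f = -18, negative; keep [-2, 3]
x = 0.5 gives f = -12.375, negative; keep [0.5, 3]
x = 1.75 gives f = 29.109375, positive; keep [0.5, 1.75]
x = 1.125 gives f = 3.9238, positive; keep [0.5, 1.125]
x = 0.8125 gives f = -5.2449, negative; keep [0.8125, 1.125]

1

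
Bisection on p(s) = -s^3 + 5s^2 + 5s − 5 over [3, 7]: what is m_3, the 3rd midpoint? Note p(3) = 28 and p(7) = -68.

s = 5 gives p = 20, positive; keep [5, 7]
s = 6 gives p = -11, negative; keep [5, 6]
s = 5.5 gives p = 7.375, positive; keep [5.5, 6]

5.5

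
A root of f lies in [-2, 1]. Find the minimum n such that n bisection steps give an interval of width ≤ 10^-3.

12

Width after n steps is 3/2^n. Need 2^n ≥ 3/10^-3 = 3000.
2^11 = 2048 < 3000 ≤ 2^12 = 4096, so n = 12.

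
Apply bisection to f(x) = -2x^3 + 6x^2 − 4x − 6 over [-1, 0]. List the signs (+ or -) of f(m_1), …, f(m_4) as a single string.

-+-+

x = -0.5 gives f = -2.25, negative; keep [-1, -0.5]
x = -0.75 gives f = 1.21875, positive; keep [-0.75, -0.5]
x = -0.625 gives f = -0.667969, negative; keep [-0.75, -0.625]
x = -0.6875 gives f = 0.2358, positive; keep [-0.6875, -0.625]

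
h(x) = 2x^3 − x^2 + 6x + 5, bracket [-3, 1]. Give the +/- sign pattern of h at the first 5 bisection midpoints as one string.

m = -1, h(m) = -4 (−); new bracket [-1, 1]
m = 0, h(m) = 5 (+); new bracket [-1, 0]
m = -0.5, h(m) = 1.5 (+); new bracket [-1, -0.5]
m = -0.75, h(m) = -0.9062 (−); new bracket [-0.75, -0.5]
m = -0.625, h(m) = 0.3711 (+); new bracket [-0.75, -0.625]

-++-+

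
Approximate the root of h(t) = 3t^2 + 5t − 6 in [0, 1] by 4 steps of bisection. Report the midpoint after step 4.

0.8125

m = 0.5, h(m) = -2.75 (−); new bracket [0.5, 1]
m = 0.75, h(m) = -0.5625 (−); new bracket [0.75, 1]
m = 0.875, h(m) = 0.671875 (+); new bracket [0.75, 0.875]
m = 0.8125, h(m) = 0.043 (+); new bracket [0.75, 0.8125]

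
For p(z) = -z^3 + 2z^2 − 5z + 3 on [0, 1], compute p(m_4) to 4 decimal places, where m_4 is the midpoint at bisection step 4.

p(0.5) = 0.875 > 0, so the root lies in [0.5, 1]
p(0.75) = -0.046875 < 0, so the root lies in [0.5, 0.75]
p(0.625) = 0.412109 > 0, so the root lies in [0.625, 0.75]
p(0.6875) = 0.1829 > 0, so the root lies in [0.6875, 0.75]

0.1829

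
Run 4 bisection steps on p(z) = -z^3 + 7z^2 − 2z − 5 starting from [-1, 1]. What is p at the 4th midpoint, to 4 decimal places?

-0.7715

z = 0 gives p = -5, negative; keep [-1, 0]
z = -0.5 gives p = -2.125, negative; keep [-1, -0.5]
z = -0.75 gives p = 0.859375, positive; keep [-0.75, -0.5]
z = -0.625 gives p = -0.7715, negative; keep [-0.75, -0.625]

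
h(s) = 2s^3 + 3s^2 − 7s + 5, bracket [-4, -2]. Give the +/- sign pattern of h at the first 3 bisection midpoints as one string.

h(-3) = -1 < 0, so the root lies in [-3, -2]
h(-2.5) = 10 > 0, so the root lies in [-3, -2.5]
h(-2.75) = 5.34375 > 0, so the root lies in [-3, -2.75]

-++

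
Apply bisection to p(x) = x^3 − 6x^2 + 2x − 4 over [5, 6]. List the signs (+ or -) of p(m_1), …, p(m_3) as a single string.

m = 5.5, p(m) = -8.125 (−); new bracket [5.5, 6]
m = 5.75, p(m) = -0.765625 (−); new bracket [5.75, 6]
m = 5.875, p(m) = 3.435547 (+); new bracket [5.75, 5.875]

--+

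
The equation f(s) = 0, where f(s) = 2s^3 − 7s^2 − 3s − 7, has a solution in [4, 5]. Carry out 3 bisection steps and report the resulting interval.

[4, 4.125]

midpoint 4.5: f = 20 > 0 → [4, 4.5]
midpoint 4.25: f = 7.34375 > 0 → [4, 4.25]
midpoint 4.125: f = 1.894531 > 0 → [4, 4.125]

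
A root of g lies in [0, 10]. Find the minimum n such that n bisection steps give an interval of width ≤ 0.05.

8

Width after n steps is 10/2^n. Need 2^n ≥ 10/0.05 = 200.
2^7 = 128 < 200 ≤ 2^8 = 256, so n = 8.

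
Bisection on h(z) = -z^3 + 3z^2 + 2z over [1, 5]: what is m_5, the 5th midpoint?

m = 3, h(m) = 6 (+); new bracket [3, 5]
m = 4, h(m) = -8 (−); new bracket [3, 4]
m = 3.5, h(m) = 0.875 (+); new bracket [3.5, 4]
m = 3.75, h(m) = -3.0469 (−); new bracket [3.5, 3.75]
m = 3.625, h(m) = -0.9629 (−); new bracket [3.5, 3.625]

3.625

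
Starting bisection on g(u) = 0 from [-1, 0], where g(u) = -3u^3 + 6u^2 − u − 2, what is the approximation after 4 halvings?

-0.4375

g(-0.5) = 0.375 > 0, so the root lies in [-0.5, 0]
g(-0.25) = -1.328125 < 0, so the root lies in [-0.5, -0.25]
g(-0.375) = -0.623047 < 0, so the root lies in [-0.5, -0.375]
g(-0.4375) = -0.1628 < 0, so the root lies in [-0.5, -0.4375]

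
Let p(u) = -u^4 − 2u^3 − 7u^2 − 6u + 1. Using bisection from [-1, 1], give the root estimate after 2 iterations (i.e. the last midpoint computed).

0.5

midpoint 0: p = 1 > 0 → [0, 1]
midpoint 0.5: p = -4.0625 < 0 → [0, 0.5]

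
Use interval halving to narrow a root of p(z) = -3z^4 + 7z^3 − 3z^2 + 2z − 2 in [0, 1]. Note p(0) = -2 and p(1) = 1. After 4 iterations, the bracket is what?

[0.75, 0.8125]

z = 0.5 gives p = -1.0625, negative; keep [0.5, 1]
z = 0.75 gives p = -0.183594, negative; keep [0.75, 1]
z = 0.875 gives p = 0.384033, positive; keep [0.75, 0.875]
z = 0.8125 gives p = 0.0918, positive; keep [0.75, 0.8125]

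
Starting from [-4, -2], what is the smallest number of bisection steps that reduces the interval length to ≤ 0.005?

Width after n steps is 2/2^n. Need 2^n ≥ 2/0.005 = 400.
2^8 = 256 < 400 ≤ 2^9 = 512, so n = 9.

9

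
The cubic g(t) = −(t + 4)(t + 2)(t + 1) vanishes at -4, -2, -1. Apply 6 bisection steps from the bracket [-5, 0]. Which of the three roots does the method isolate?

-4

m = -2.5, g(m) = -1.125 (−); new bracket [-5, -2.5]
m = -3.75, g(m) = -1.203125 (−); new bracket [-5, -3.75]
m = -4.375, g(m) = 3.005859 (+); new bracket [-4.375, -3.75]
m = -4.0625, g(m) = 0.3948 (+); new bracket [-4.0625, -3.75]
m = -3.90625, g(m) = -0.5194 (−); new bracket [-4.0625, -3.90625]
m = -3.984375, g(m) = -0.0925 (−); new bracket [-4.0625, -3.984375]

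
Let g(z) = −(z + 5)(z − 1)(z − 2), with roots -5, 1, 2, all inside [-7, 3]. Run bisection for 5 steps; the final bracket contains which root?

-5

midpoint -2: g = -36 < 0 → [-7, -2]
midpoint -4.5: g = -17.875 < 0 → [-7, -4.5]
midpoint -5.75: g = 39.234375 > 0 → [-5.75, -4.5]
midpoint -5.125: g = 5.4551 > 0 → [-5.125, -4.5]
midpoint -4.8125: g = -7.4246 < 0 → [-5.125, -4.8125]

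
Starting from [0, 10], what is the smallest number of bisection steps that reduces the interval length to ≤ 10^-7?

Width after n steps is 10/2^n. Need 2^n ≥ 10/10^-7 = 100000000.
2^26 = 67108864 < 100000000 ≤ 2^27 = 134217728, so n = 27.

27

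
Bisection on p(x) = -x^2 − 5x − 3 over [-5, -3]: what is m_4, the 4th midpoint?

m = -4, p(m) = 1 (+); new bracket [-5, -4]
m = -4.5, p(m) = -0.75 (−); new bracket [-4.5, -4]
m = -4.25, p(m) = 0.1875 (+); new bracket [-4.5, -4.25]
m = -4.375, p(m) = -0.2656 (−); new bracket [-4.375, -4.25]

-4.375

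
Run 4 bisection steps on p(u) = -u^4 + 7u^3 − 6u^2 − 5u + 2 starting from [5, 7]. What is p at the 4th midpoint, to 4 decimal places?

-6.3420

midpoint 6: p = -28 < 0 → [5, 6]
midpoint 5.5: p = 42.5625 > 0 → [5.5, 6]
midpoint 5.75: p = 12.511719 > 0 → [5.75, 6]
midpoint 5.875: p = -6.342 < 0 → [5.75, 5.875]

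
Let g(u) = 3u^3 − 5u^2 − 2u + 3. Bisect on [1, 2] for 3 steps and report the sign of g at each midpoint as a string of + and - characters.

-+-

m = 1.5, g(m) = -1.125 (−); new bracket [1.5, 2]
m = 1.75, g(m) = 0.265625 (+); new bracket [1.5, 1.75]
m = 1.625, g(m) = -0.580078 (−); new bracket [1.625, 1.75]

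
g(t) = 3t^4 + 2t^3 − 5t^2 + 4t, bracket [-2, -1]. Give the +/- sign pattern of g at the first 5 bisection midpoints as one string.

---+-

m = -1.5, g(m) = -8.8125 (−); new bracket [-2, -1.5]
m = -1.75, g(m) = -4.894531 (−); new bracket [-2, -1.75]
m = -1.875, g(m) = -1.182861 (−); new bracket [-2, -1.875]
m = -1.9375, g(m) = 1.2095 (+); new bracket [-1.9375, -1.875]
m = -1.90625, g(m) = -0.0345 (−); new bracket [-1.9375, -1.90625]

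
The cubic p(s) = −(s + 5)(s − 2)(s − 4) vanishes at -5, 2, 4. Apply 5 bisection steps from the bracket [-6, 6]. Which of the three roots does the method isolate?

-5

m = 0, p(m) = -40 (−); new bracket [-6, 0]
m = -3, p(m) = -70 (−); new bracket [-6, -3]
m = -4.5, p(m) = -27.625 (−); new bracket [-6, -4.5]
m = -5.25, p(m) = 16.7656 (+); new bracket [-5.25, -4.5]
m = -4.875, p(m) = -7.627 (−); new bracket [-5.25, -4.875]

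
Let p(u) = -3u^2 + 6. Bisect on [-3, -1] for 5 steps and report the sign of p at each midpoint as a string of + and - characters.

--++-

m = -2, p(m) = -6 (−); new bracket [-2, -1]
m = -1.5, p(m) = -0.75 (−); new bracket [-1.5, -1]
m = -1.25, p(m) = 1.3125 (+); new bracket [-1.5, -1.25]
m = -1.375, p(m) = 0.3281 (+); new bracket [-1.5, -1.375]
m = -1.4375, p(m) = -0.1992 (−); new bracket [-1.4375, -1.375]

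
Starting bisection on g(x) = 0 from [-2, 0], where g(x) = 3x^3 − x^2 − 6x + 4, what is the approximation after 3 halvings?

-1.75

midpoint -1: g = 6 > 0 → [-2, -1]
midpoint -1.5: g = 0.625 > 0 → [-2, -1.5]
midpoint -1.75: g = -4.640625 < 0 → [-1.75, -1.5]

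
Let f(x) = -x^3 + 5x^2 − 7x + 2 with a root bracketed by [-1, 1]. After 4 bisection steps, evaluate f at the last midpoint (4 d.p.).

0.0254

f(0) = 2 > 0, so the root lies in [0, 1]
f(0.5) = -0.375 < 0, so the root lies in [0, 0.5]
f(0.25) = 0.546875 > 0, so the root lies in [0.25, 0.5]
f(0.375) = 0.0254 > 0, so the root lies in [0.375, 0.5]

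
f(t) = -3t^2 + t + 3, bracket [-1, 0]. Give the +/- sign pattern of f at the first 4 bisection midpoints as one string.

m = -0.5, f(m) = 1.75 (+); new bracket [-1, -0.5]
m = -0.75, f(m) = 0.5625 (+); new bracket [-1, -0.75]
m = -0.875, f(m) = -0.171875 (−); new bracket [-0.875, -0.75]
m = -0.8125, f(m) = 0.207 (+); new bracket [-0.875, -0.8125]

++-+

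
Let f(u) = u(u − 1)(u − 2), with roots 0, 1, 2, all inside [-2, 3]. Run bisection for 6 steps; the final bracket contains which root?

0

f(0.5) = 0.375 > 0, so the root lies in [-2, 0.5]
f(-0.75) = -3.609375 < 0, so the root lies in [-0.75, 0.5]
f(-0.125) = -0.298828 < 0, so the root lies in [-0.125, 0.5]
f(0.1875) = 0.2761 > 0, so the root lies in [-0.125, 0.1875]
f(0.03125) = 0.0596 > 0, so the root lies in [-0.125, 0.03125]
f(-0.046875) = -0.1004 < 0, so the root lies in [-0.046875, 0.03125]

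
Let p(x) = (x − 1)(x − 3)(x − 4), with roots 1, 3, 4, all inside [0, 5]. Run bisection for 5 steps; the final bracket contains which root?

m = 2.5, p(m) = 1.125 (+); new bracket [0, 2.5]
m = 1.25, p(m) = 1.203125 (+); new bracket [0, 1.25]
m = 0.625, p(m) = -3.005859 (−); new bracket [0.625, 1.25]
m = 0.9375, p(m) = -0.3948 (−); new bracket [0.9375, 1.25]
m = 1.09375, p(m) = 0.5194 (+); new bracket [0.9375, 1.09375]

1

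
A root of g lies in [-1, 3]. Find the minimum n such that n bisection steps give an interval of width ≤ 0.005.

10

Width after n steps is 4/2^n. Need 2^n ≥ 4/0.005 = 800.
2^9 = 512 < 800 ≤ 2^10 = 1024, so n = 10.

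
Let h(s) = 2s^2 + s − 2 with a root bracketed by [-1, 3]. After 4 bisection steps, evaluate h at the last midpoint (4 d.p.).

-0.1250

h(1) = 1 > 0, so the root lies in [-1, 1]
h(0) = -2 < 0, so the root lies in [0, 1]
h(0.5) = -1 < 0, so the root lies in [0.5, 1]
h(0.75) = -0.125 < 0, so the root lies in [0.75, 1]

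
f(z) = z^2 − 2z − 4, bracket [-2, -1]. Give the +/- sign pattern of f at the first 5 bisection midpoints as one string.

midpoint -1.5: f = 1.25 > 0 → [-1.5, -1]
midpoint -1.25: f = 0.0625 > 0 → [-1.25, -1]
midpoint -1.125: f = -0.484375 < 0 → [-1.25, -1.125]
midpoint -1.1875: f = -0.2148 < 0 → [-1.25, -1.1875]
midpoint -1.21875: f = -0.0771 < 0 → [-1.25, -1.21875]

++---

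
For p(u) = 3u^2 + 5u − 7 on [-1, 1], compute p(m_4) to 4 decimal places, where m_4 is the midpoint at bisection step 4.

midpoint 0: p = -7 < 0 → [0, 1]
midpoint 0.5: p = -3.75 < 0 → [0.5, 1]
midpoint 0.75: p = -1.5625 < 0 → [0.75, 1]
midpoint 0.875: p = -0.3281 < 0 → [0.875, 1]

-0.3281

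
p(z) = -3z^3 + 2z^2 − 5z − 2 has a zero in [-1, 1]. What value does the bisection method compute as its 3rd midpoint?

p(0) = -2 < 0, so the root lies in [-1, 0]
p(-0.5) = 1.375 > 0, so the root lies in [-0.5, 0]
p(-0.25) = -0.578125 < 0, so the root lies in [-0.5, -0.25]

-0.25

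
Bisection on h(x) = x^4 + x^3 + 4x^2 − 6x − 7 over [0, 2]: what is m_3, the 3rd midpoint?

1.25

h(1) = -7 < 0, so the root lies in [1, 2]
h(1.5) = 1.4375 > 0, so the root lies in [1, 1.5]
h(1.25) = -3.855469 < 0, so the root lies in [1.25, 1.5]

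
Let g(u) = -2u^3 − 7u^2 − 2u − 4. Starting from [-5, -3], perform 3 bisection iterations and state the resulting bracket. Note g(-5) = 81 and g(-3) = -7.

[-3.5, -3.25]

m = -4, g(m) = 20 (+); new bracket [-4, -3]
m = -3.5, g(m) = 3 (+); new bracket [-3.5, -3]
m = -3.25, g(m) = -2.78125 (−); new bracket [-3.5, -3.25]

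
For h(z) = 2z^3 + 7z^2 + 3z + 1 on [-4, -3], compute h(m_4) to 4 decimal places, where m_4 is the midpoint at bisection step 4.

0.0190

z = -3.5 gives h = -9.5, negative; keep [-3.5, -3]
z = -3.25 gives h = -3.46875, negative; keep [-3.25, -3]
z = -3.125 gives h = -1.050781, negative; keep [-3.125, -3]
z = -3.0625 gives h = 0.019, positive; keep [-3.125, -3.0625]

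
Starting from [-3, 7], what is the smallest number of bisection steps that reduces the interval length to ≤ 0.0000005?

25

Width after n steps is 10/2^n. Need 2^n ≥ 10/0.0000005 = 20000000.
2^24 = 16777216 < 20000000 ≤ 2^25 = 33554432, so n = 25.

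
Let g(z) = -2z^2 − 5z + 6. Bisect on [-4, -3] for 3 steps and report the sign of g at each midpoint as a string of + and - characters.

g(-3.5) = -1 < 0, so the root lies in [-3.5, -3]
g(-3.25) = 1.125 > 0, so the root lies in [-3.5, -3.25]
g(-3.375) = 0.09375 > 0, so the root lies in [-3.5, -3.375]

-++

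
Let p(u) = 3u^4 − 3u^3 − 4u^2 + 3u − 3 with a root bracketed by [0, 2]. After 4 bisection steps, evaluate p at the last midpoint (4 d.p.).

m = 1, p(m) = -4 (−); new bracket [1, 2]
m = 1.5, p(m) = -2.4375 (−); new bracket [1.5, 2]
m = 1.75, p(m) = 2.058594 (+); new bracket [1.5, 1.75]
m = 1.625, p(m) = -0.6418 (−); new bracket [1.625, 1.75]

-0.6418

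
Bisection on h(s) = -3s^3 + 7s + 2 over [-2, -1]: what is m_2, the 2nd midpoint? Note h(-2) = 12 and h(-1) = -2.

s = -1.5 gives h = 1.625, positive; keep [-1.5, -1]
s = -1.25 gives h = -0.890625, negative; keep [-1.5, -1.25]

-1.25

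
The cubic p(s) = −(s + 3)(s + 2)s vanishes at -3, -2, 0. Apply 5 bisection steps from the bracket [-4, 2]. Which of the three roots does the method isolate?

m = -1, p(m) = 2 (+); new bracket [-1, 2]
m = 0.5, p(m) = -4.375 (−); new bracket [-1, 0.5]
m = -0.25, p(m) = 1.203125 (+); new bracket [-0.25, 0.5]
m = 0.125, p(m) = -0.8301 (−); new bracket [-0.25, 0.125]
m = -0.0625, p(m) = 0.3557 (+); new bracket [-0.0625, 0.125]

0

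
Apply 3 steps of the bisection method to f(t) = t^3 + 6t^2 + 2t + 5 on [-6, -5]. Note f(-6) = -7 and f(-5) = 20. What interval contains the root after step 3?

[-5.875, -5.75]

m = -5.5, f(m) = 9.125 (+); new bracket [-6, -5.5]
m = -5.75, f(m) = 1.765625 (+); new bracket [-6, -5.75]
m = -5.875, f(m) = -2.435547 (−); new bracket [-5.875, -5.75]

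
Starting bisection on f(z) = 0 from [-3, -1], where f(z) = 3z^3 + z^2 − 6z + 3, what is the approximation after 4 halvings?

-1.875

midpoint -2: f = -5 < 0 → [-2, -1]
midpoint -1.5: f = 4.125 > 0 → [-2, -1.5]
midpoint -1.75: f = 0.484375 > 0 → [-2, -1.75]
midpoint -1.875: f = -2.0098 < 0 → [-1.875, -1.75]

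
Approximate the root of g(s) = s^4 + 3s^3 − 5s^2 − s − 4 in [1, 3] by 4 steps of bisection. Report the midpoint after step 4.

s = 2 gives g = 14, positive; keep [1, 2]
s = 1.5 gives g = -1.5625, negative; keep [1.5, 2]
s = 1.75 gives g = 4.394531, positive; keep [1.5, 1.75]
s = 1.625 gives g = 1.0178, positive; keep [1.5, 1.625]

1.625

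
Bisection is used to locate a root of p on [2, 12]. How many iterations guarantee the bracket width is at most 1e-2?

Width after n steps is 10/2^n. Need 2^n ≥ 10/1e-2 = 1000.
2^9 = 512 < 1000 ≤ 2^10 = 1024, so n = 10.

10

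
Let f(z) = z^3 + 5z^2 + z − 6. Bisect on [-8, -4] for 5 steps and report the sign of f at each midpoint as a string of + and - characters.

---++

m = -6, f(m) = -48 (−); new bracket [-6, -4]
m = -5, f(m) = -11 (−); new bracket [-5, -4]
m = -4.5, f(m) = -0.375 (−); new bracket [-4.5, -4]
m = -4.25, f(m) = 3.2969 (+); new bracket [-4.5, -4.25]
m = -4.375, f(m) = 1.5879 (+); new bracket [-4.5, -4.375]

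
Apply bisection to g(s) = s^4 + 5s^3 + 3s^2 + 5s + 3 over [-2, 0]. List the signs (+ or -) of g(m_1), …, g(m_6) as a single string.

midpoint -1: g = -3 < 0 → [-1, 0]
midpoint -0.5: g = 0.6875 > 0 → [-1, -0.5]
midpoint -0.75: g = -0.855469 < 0 → [-0.75, -0.5]
midpoint -0.625: g = -0.0212 < 0 → [-0.625, -0.5]
midpoint -0.5625: g = 0.3469 > 0 → [-0.625, -0.5625]
midpoint -0.59375: g = 0.1666 > 0 → [-0.625, -0.59375]

-+--++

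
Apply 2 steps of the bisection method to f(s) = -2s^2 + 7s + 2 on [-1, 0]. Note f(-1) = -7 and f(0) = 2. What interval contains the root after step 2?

[-0.5, -0.25]

m = -0.5, f(m) = -2 (−); new bracket [-0.5, 0]
m = -0.25, f(m) = 0.125 (+); new bracket [-0.5, -0.25]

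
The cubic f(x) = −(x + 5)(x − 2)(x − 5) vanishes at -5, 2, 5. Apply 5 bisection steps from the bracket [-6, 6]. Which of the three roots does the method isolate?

-5

midpoint 0: f = -50 < 0 → [-6, 0]
midpoint -3: f = -80 < 0 → [-6, -3]
midpoint -4.5: f = -30.875 < 0 → [-6, -4.5]
midpoint -5.25: f = 18.5781 > 0 → [-5.25, -4.5]
midpoint -4.875: f = -8.4863 < 0 → [-5.25, -4.875]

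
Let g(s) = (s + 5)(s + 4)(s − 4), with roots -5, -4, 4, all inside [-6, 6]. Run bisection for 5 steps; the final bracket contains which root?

4

midpoint 0: g = -80 < 0 → [0, 6]
midpoint 3: g = -56 < 0 → [3, 6]
midpoint 4.5: g = 40.375 > 0 → [3, 4.5]
midpoint 3.75: g = -16.9531 < 0 → [3.75, 4.5]
midpoint 4.125: g = 9.2676 > 0 → [3.75, 4.125]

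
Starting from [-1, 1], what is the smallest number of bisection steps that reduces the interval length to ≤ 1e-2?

8

Width after n steps is 2/2^n. Need 2^n ≥ 2/1e-2 = 200.
2^7 = 128 < 200 ≤ 2^8 = 256, so n = 8.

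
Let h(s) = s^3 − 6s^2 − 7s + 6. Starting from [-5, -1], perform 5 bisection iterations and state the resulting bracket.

[-1.5, -1.375]

m = -3, h(m) = -54 (−); new bracket [-3, -1]
m = -2, h(m) = -12 (−); new bracket [-2, -1]
m = -1.5, h(m) = -0.375 (−); new bracket [-1.5, -1]
m = -1.25, h(m) = 3.4219 (+); new bracket [-1.5, -1.25]
m = -1.375, h(m) = 1.6816 (+); new bracket [-1.5, -1.375]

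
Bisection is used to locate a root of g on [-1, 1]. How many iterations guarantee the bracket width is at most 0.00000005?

Width after n steps is 2/2^n. Need 2^n ≥ 2/0.00000005 = 40000000.
2^25 = 33554432 < 40000000 ≤ 2^26 = 67108864, so n = 26.

26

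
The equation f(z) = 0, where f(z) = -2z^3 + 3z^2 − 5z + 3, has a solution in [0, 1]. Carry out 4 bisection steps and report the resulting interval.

[0.75, 0.8125]

m = 0.5, f(m) = 1 (+); new bracket [0.5, 1]
m = 0.75, f(m) = 0.09375 (+); new bracket [0.75, 1]
m = 0.875, f(m) = -0.417969 (−); new bracket [0.75, 0.875]
m = 0.8125, f(m) = -0.1548 (−); new bracket [0.75, 0.8125]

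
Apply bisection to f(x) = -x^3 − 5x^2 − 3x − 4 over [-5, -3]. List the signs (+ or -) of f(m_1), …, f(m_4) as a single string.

--++

midpoint -4: f = -8 < 0 → [-5, -4]
midpoint -4.5: f = -0.625 < 0 → [-5, -4.5]
midpoint -4.75: f = 4.609375 > 0 → [-4.75, -4.5]
midpoint -4.625: f = 1.8535 > 0 → [-4.625, -4.5]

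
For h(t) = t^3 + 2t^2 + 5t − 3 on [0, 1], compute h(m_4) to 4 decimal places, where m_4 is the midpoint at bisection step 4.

-0.3459

m = 0.5, h(m) = 0.125 (+); new bracket [0, 0.5]
m = 0.25, h(m) = -1.609375 (−); new bracket [0.25, 0.5]
m = 0.375, h(m) = -0.791016 (−); new bracket [0.375, 0.5]
m = 0.4375, h(m) = -0.3459 (−); new bracket [0.4375, 0.5]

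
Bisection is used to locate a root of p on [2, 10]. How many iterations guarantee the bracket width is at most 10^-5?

20

Width after n steps is 8/2^n. Need 2^n ≥ 8/10^-5 = 800000.
2^19 = 524288 < 800000 ≤ 2^20 = 1048576, so n = 20.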